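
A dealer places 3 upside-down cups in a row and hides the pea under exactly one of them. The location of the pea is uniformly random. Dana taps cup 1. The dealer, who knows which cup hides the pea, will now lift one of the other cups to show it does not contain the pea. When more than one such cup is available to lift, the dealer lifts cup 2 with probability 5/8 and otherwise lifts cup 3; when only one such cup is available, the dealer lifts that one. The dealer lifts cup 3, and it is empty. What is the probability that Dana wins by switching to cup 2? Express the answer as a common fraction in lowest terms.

Apply Bayes' rule, conditioning on where the pea actually is.
If it is under cup 1 (prior 1/3): cup 2 is available but not opened, probability 3/8; weight (1/3)·(3/8) = 1/8.
If it is under cup 2 (prior 1/3): only cup 3 is available, probability 1; weight (1/3)·1 = 1/3.
If it is under cup 3 (prior 1/3): the dealer opened cup 3, so this case is ruled out; weight (1/3)·0 = 0.
The weights sum to 11/24.
So P(the pea under cup 2 | the dealer opened cup 3) = (1/3) / (11/24) = 8/11.

8/11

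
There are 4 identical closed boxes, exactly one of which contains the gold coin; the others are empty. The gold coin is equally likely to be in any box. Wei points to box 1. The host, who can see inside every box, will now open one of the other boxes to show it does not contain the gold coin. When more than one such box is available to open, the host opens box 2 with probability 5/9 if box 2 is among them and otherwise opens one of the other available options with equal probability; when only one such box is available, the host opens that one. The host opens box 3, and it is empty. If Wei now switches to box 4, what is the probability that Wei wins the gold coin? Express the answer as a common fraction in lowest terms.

8/21

Consider each possible location of the gold coin in turn.
If it is in box 1 (prior 1/4): box 2 is available but not opened; box 3 gets probability (1 − 5/9)/2 = 2/9; weight (1/4)·(2/9) = 1/18.
If it is in box 2 (prior 1/4): box 2 holds the prize so is unavailable; the host chooses uniformly among the 2 others, probability 1/2; weight (1/4)·(1/2) = 1/8.
If it is in box 3 (prior 1/4): the host opened box 3, so this case is ruled out; weight (1/4)·0 = 0.
If it is in box 4 (prior 1/4): box 2 is available but not opened, probability 4/9; weight (1/4)·(4/9) = 1/9.
The weights sum to 7/24.
So P(the gold coin in box 4 | the host opened box 3) = (1/9) / (7/24) = 8/21.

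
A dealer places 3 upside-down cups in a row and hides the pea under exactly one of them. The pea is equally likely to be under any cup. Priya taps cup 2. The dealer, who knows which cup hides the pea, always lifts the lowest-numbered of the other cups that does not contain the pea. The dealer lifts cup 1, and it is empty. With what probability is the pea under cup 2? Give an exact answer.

Consider each possible location of the pea in turn.
If it is under cup 1 (prior 1/3): the dealer opened cup 1, so this case is ruled out; weight (1/3)·0 = 0.
If it is under either of cups 2 and 3 (prior 1/3 each): cup 1 is the lowest-numbered option available, probability 1; weight (1/3)·1 = 1/3 each.
The weights sum to 2/3.
So P(the pea under cup 2 | the dealer opened cup 1) = (1/3) / (2/3) = 1/2.

1/2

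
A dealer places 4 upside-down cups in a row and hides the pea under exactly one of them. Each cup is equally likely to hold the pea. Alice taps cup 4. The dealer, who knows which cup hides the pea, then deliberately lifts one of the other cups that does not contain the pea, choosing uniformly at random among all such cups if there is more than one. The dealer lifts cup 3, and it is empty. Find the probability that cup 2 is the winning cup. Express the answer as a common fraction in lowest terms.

3/8

Consider each possible location of the pea in turn.
If it is under either of cups 1 and 2 (prior 1/4 each): the dealer has 2 equally likely choices, so probability 1/2; weight (1/4)·(1/2) = 1/8 each.
If it is under cup 3 (prior 1/4): the dealer opened cup 3, so this case is ruled out; weight (1/4)·0 = 0.
If it is under cup 4 (prior 1/4): the dealer has 3 equally likely choices, so probability 1/3; weight (1/4)·(1/3) = 1/12.
The weights sum to 1/3.
So P(the pea under cup 2 | the dealer opened cup 3) = (1/8) / (1/3) = 3/8.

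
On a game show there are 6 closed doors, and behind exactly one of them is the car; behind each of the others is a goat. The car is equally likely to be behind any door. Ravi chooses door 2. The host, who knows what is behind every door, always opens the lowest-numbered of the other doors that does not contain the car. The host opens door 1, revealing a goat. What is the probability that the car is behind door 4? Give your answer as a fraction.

Apply Bayes' rule, conditioning on where the car actually is.
If it is behind door 1 (prior 1/6): the host opened door 1, so this case is ruled out; weight (1/6)·0 = 0.
If it is behind any of doors 2, 3, 4, 5, and 6 (prior 1/6 each): door 1 is the lowest-numbered option available, probability 1; weight (1/6)·1 = 1/6 each.
The weights sum to 5/6.
So P(the car behind door 4 | the host opened door 1) = (1/6) / (5/6) = 1/5.

1/5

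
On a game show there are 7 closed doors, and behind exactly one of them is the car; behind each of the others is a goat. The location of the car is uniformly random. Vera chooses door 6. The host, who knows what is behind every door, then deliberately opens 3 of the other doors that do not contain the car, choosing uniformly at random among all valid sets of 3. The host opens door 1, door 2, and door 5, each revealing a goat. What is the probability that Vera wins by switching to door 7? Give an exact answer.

Consider each possible location of the car in turn.
If it is behind any of doors 1, 2, and 5 (prior 1/7 each): that door was opened and seen not to hold the prize — ruled out; weight (1/7)·0 = 0 each.
If it is behind any of doors 3, 4, and 7 (prior 1/7 each): the host has 10 equally likely choices, so probability 1/10; weight (1/7)·(1/10) = 1/70 each.
If it is behind door 6 (prior 1/7): the host has 20 equally likely choices, so probability 1/20; weight (1/7)·(1/20) = 1/140.
The weights sum to 1/20.
So P(the car behind door 7 | the host opened door 1, door 2, and door 5) = (1/70) / (1/20) = 2/7.

2/7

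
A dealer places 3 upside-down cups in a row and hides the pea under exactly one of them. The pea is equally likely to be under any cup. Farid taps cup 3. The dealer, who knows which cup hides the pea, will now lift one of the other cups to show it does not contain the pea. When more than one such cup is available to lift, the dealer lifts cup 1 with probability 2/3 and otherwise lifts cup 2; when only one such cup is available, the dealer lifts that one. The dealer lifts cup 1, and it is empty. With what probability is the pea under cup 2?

Apply Bayes' rule, conditioning on where the pea actually is.
If it is under cup 1 (prior 1/3): the dealer opened cup 1, so this case is ruled out; weight (1/3)·0 = 0.
If it is under cup 2 (prior 1/3): only cup 1 is available, probability 1; weight (1/3)·1 = 1/3.
If it is under cup 3 (prior 1/3): cup 1 is available, opened with probability 2/3; weight (1/3)·(2/3) = 2/9.
The weights sum to 5/9.
So P(the pea under cup 2 | the dealer opened cup 1) = (1/3) / (5/9) = 3/5.

3/5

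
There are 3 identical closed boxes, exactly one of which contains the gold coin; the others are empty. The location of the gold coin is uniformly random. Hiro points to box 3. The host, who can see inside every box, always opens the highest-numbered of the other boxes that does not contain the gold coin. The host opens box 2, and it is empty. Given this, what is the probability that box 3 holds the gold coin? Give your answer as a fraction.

1/2

Condition on the true location of the gold coin.
If it is in either of boxes 1 and 3 (prior 1/3 each): box 2 is the highest-numbered option available, probability 1; weight (1/3)·1 = 1/3 each.
If it is in box 2 (prior 1/3): the host opened box 2, so this case is ruled out; weight (1/3)·0 = 0.
The weights sum to 2/3.
So P(the gold coin in box 3 | the host opened box 2) = (1/3) / (2/3) = 1/2.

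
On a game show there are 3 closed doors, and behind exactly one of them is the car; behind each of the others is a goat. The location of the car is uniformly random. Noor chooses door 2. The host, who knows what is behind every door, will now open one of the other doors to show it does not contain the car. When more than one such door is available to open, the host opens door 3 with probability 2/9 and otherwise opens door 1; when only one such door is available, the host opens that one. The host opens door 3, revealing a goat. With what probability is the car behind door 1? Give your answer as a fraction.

Condition on the true location of the car.
If it is behind door 1 (prior 1/3): only door 3 is available, probability 1; weight (1/3)·1 = 1/3.
If it is behind door 2 (prior 1/3): door 3 is available, opened with probability 2/9; weight (1/3)·(2/9) = 2/27.
If it is behind door 3 (prior 1/3): the host opened door 3, so this case is ruled out; weight (1/3)·0 = 0.
The weights sum to 11/27.
So P(the car behind door 1 | the host opened door 3) = (1/3) / (11/27) = 9/11.

9/11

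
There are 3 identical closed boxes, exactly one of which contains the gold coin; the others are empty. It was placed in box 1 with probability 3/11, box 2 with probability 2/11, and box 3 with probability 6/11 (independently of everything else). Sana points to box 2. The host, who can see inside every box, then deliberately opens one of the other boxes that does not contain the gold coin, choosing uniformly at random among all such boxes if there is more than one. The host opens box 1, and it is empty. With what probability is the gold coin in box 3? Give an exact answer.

Apply Bayes' rule, conditioning on where the gold coin actually is.
If it is in box 1 (prior 3/11): the host opened box 1, so this case is ruled out; weight (3/11)·0 = 0.
If it is in box 2 (prior 2/11): the host has 2 equally likely choices, so probability 1/2; weight (2/11)·(1/2) = 1/11.
If it is in box 3 (prior 6/11): the host has no choice, probability 1; weight (6/11)·1 = 6/11.
The weights sum to 7/11.
So P(the gold coin in box 3 | the host opened box 1) = (6/11) / (7/11) = 6/7.

6/7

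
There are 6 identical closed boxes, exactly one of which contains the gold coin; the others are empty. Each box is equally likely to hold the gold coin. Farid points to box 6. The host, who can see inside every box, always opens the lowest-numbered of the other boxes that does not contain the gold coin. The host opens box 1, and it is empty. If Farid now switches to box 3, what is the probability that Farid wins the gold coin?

Consider each possible location of the gold coin in turn.
If it is in box 1 (prior 1/6): the host opened box 1, so this case is ruled out; weight (1/6)·0 = 0.
If it is in any of boxes 2, 3, 4, 5, and 6 (prior 1/6 each): box 1 is the lowest-numbered option available, probability 1; weight (1/6)·1 = 1/6 each.
The weights sum to 5/6.
So P(the gold coin in box 3 | the host opened box 1) = (1/6) / (5/6) = 1/5.

1/5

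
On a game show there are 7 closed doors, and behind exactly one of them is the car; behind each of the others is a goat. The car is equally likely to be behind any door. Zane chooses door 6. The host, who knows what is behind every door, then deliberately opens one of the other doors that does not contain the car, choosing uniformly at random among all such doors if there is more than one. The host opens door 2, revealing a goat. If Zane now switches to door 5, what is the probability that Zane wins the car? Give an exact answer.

6/35

Apply Bayes' rule, conditioning on where the car actually is.
If it is behind any of doors 1, 3, 4, 5, and 7 (prior 1/7 each): the host has 5 equally likely choices, so probability 1/5; weight (1/7)·(1/5) = 1/35 each.
If it is behind door 2 (prior 1/7): the host opened door 2, so this case is ruled out; weight (1/7)·0 = 0.
If it is behind door 6 (prior 1/7): the host has 6 equally likely choices, so probability 1/6; weight (1/7)·(1/6) = 1/42.
The weights sum to 1/6.
So P(the car behind door 5 | the host opened door 2) = (1/35) / (1/6) = 6/35.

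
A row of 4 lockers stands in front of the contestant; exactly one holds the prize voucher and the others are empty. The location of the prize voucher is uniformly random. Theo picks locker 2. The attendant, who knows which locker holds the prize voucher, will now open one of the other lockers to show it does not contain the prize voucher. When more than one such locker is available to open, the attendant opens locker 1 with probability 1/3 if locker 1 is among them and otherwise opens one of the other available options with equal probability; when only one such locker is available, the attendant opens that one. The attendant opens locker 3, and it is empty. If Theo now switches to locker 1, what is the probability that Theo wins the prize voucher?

Condition on the true location of the prize voucher.
If it is in locker 1 (prior 1/4): locker 1 holds the prize so is unavailable; the attendant chooses uniformly among the 2 others, probability 1/2; weight (1/4)·(1/2) = 1/8.
If it is in locker 2 (prior 1/4): locker 1 is available but not opened; locker 3 gets probability (1 − 1/3)/2 = 1/3; weight (1/4)·(1/3) = 1/12.
If it is in locker 3 (prior 1/4): the attendant opened locker 3, so this case is ruled out; weight (1/4)·0 = 0.
If it is in locker 4 (prior 1/4): locker 1 is available but not opened, probability 2/3; weight (1/4)·(2/3) = 1/6.
The weights sum to 3/8.
So P(the prize voucher in locker 1 | the attendant opened locker 3) = (1/8) / (3/8) = 1/3.

1/3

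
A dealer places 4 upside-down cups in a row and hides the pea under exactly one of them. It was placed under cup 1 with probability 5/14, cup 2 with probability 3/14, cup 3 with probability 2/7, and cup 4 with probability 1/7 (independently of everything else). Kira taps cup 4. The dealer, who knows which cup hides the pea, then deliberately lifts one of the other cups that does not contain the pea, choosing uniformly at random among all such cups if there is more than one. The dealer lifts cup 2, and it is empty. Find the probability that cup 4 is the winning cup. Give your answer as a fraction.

4/31

Apply Bayes' rule, conditioning on where the pea actually is.
If it is under cup 1 (prior 5/14): the dealer has 2 equally likely choices, so probability 1/2; weight (5/14)·(1/2) = 5/28.
If it is under cup 2 (prior 3/14): the dealer opened cup 2, so this case is ruled out; weight (3/14)·0 = 0.
If it is under cup 3 (prior 2/7): the dealer has 2 equally likely choices, so probability 1/2; weight (2/7)·(1/2) = 1/7.
If it is under cup 4 (prior 1/7): the dealer has 3 equally likely choices, so probability 1/3; weight (1/7)·(1/3) = 1/21.
The weights sum to 31/84.
So P(the pea under cup 4 | the dealer opened cup 2) = (1/21) / (31/84) = 4/31.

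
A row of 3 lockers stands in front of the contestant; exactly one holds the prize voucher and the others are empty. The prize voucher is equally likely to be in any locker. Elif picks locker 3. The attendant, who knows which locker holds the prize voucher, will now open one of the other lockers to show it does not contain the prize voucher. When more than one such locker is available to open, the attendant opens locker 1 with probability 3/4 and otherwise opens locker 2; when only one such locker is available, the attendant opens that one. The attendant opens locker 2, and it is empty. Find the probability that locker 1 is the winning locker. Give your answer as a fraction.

4/5

Condition on the true location of the prize voucher.
If it is in locker 1 (prior 1/3): only locker 2 is available, probability 1; weight (1/3)·1 = 1/3.
If it is in locker 2 (prior 1/3): the attendant opened locker 2, so this case is ruled out; weight (1/3)·0 = 0.
If it is in locker 3 (prior 1/3): locker 1 is available but not opened, probability 1/4; weight (1/3)·(1/4) = 1/12.
The weights sum to 5/12.
So P(the prize voucher in locker 1 | the attendant opened locker 2) = (1/3) / (5/12) = 4/5.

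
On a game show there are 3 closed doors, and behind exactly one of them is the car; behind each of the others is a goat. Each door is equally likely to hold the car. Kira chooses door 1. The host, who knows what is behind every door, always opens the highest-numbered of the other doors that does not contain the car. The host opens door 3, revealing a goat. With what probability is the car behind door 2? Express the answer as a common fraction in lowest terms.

1/2

Consider each possible location of the car in turn.
If it is behind either of doors 1 and 2 (prior 1/3 each): door 3 is the highest-numbered option available, probability 1; weight (1/3)·1 = 1/3 each.
If it is behind door 3 (prior 1/3): the host opened door 3, so this case is ruled out; weight (1/3)·0 = 0.
The weights sum to 2/3.
So P(the car behind door 2 | the host opened door 3) = (1/3) / (2/3) = 1/2.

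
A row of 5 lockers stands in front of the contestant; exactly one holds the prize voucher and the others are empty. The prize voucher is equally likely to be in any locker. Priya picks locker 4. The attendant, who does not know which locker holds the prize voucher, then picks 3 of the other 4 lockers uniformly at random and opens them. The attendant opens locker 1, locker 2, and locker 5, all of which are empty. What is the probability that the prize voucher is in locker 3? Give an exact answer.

1/2

Consider each possible location of the prize voucher in turn.
If it is in any of lockers 1, 2, and 5 (prior 1/5 each): that locker was opened and seen not to hold the prize — ruled out; weight (1/5)·0 = 0 each.
If it is in either of lockers 3 and 4 (prior 1/5 each): the attendant picks exactly this set with probability 1/4 regardless, and none is the prize; weight (1/5)·(1/4) = 1/20 each.
The weights sum to 1/10.
So P(the prize voucher in locker 3 | the attendant opened locker 1, locker 2, and locker 5) = (1/20) / (1/10) = 1/2.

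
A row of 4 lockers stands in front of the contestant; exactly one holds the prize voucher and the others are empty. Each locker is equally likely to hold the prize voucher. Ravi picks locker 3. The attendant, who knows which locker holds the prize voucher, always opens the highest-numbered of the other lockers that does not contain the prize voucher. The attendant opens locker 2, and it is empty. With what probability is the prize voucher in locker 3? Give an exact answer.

Apply Bayes' rule, conditioning on where the prize voucher actually is.
If it is in either of lockers 1 and 3 (prior 1/4 each): the attendant would have opened locker 4 instead, probability 0; weight (1/4)·0 = 0 each.
If it is in locker 2 (prior 1/4): the attendant opened locker 2, so this case is ruled out; weight (1/4)·0 = 0.
If it is in locker 4 (prior 1/4): locker 2 is the highest-numbered option available, probability 1; weight (1/4)·1 = 1/4.
The weights sum to 1/4.
So P(the prize voucher in locker 3 | the attendant opened locker 2) = 0 / (1/4) = 0.

0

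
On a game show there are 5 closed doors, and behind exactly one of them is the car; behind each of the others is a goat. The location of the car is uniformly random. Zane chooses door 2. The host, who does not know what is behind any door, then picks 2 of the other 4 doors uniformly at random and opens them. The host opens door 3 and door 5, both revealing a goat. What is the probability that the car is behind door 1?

Condition on the true location of the car.
If it is behind any of doors 1, 2, and 4 (prior 1/5 each): the host picks exactly this set with probability 1/6 regardless, and none is the prize; weight (1/5)·(1/6) = 1/30 each.
If it is behind either of doors 3 and 5 (prior 1/5 each): that door was opened and seen not to hold the prize — ruled out; weight (1/5)·0 = 0 each.
The weights sum to 1/10.
So P(the car behind door 1 | the host opened door 3 and door 5) = (1/30) / (1/10) = 1/3.

1/3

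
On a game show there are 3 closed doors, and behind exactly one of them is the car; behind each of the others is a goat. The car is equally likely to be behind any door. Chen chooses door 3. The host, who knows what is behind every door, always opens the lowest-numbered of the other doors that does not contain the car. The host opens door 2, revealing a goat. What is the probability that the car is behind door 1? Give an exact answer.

1

Consider each possible location of the car in turn.
If it is behind door 1 (prior 1/3): door 2 is the lowest-numbered option available, probability 1; weight (1/3)·1 = 1/3.
If it is behind door 2 (prior 1/3): the host opened door 2, so this case is ruled out; weight (1/3)·0 = 0.
If it is behind door 3 (prior 1/3): the host would have opened door 1 instead, probability 0; weight (1/3)·0 = 0.
The weights sum to 1/3.
So P(the car behind door 1 | the host opened door 2) = (1/3) / (1/3) = 1.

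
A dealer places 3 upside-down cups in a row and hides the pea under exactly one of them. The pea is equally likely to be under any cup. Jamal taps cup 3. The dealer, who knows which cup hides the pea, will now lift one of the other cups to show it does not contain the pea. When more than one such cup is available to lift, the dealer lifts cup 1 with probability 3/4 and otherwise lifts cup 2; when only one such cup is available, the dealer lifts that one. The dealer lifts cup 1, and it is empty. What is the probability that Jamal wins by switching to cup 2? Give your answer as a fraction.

4/7

Consider each possible location of the pea in turn.
If it is under cup 1 (prior 1/3): the dealer opened cup 1, so this case is ruled out; weight (1/3)·0 = 0.
If it is under cup 2 (prior 1/3): only cup 1 is available, probability 1; weight (1/3)·1 = 1/3.
If it is under cup 3 (prior 1/3): cup 1 is available, opened with probability 3/4; weight (1/3)·(3/4) = 1/4.
The weights sum to 7/12.
So P(the pea under cup 2 | the dealer opened cup 1) = (1/3) / (7/12) = 4/7.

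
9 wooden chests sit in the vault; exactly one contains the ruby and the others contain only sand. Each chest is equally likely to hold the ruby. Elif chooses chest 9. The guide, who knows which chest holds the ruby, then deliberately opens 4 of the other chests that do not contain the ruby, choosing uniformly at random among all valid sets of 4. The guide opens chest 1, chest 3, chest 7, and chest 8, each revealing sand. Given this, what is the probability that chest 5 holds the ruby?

Apply Bayes' rule, conditioning on where the ruby actually is.
If it is in any of chests 1, 3, 7, and 8 (prior 1/9 each): that chest was opened and seen not to hold the prize — ruled out; weight (1/9)·0 = 0 each.
If it is in any of chests 2, 4, 5, and 6 (prior 1/9 each): the guide has 35 equally likely choices, so probability 1/35; weight (1/9)·(1/35) = 1/315 each.
If it is in chest 9 (prior 1/9): the guide has 70 equally likely choices, so probability 1/70; weight (1/9)·(1/70) = 1/630.
The weights sum to 1/70.
So P(the ruby in chest 5 | the guide opened chest 1, chest 3, chest 7, and chest 8) = (1/315) / (1/70) = 2/9.

2/9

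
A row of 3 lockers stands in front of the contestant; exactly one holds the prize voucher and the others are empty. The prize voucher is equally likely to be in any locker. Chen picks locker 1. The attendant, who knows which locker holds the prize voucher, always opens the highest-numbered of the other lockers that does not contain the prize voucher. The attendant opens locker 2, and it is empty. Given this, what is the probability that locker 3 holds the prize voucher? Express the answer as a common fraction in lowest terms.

Apply Bayes' rule, conditioning on where the prize voucher actually is.
If it is in locker 1 (prior 1/3): the attendant would have opened locker 3 instead, probability 0; weight (1/3)·0 = 0.
If it is in locker 2 (prior 1/3): the attendant opened locker 2, so this case is ruled out; weight (1/3)·0 = 0.
If it is in locker 3 (prior 1/3): locker 2 is the highest-numbered option available, probability 1; weight (1/3)·1 = 1/3.
The weights sum to 1/3.
So P(the prize voucher in locker 3 | the attendant opened locker 2) = (1/3) / (1/3) = 1.

1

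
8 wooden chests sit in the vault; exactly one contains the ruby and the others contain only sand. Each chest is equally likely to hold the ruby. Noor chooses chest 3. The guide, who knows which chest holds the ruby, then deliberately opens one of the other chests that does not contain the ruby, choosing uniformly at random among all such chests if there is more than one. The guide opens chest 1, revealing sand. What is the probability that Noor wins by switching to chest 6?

Condition on the true location of the ruby.
If it is in chest 1 (prior 1/8): the guide opened chest 1, so this case is ruled out; weight (1/8)·0 = 0.
If it is in any of chests 2, 4, 5, 6, 7, and 8 (prior 1/8 each): the guide has 6 equally likely choices, so probability 1/6; weight (1/8)·(1/6) = 1/48 each.
If it is in chest 3 (prior 1/8): the guide has 7 equally likely choices, so probability 1/7; weight (1/8)·(1/7) = 1/56.
The weights sum to 1/7.
So P(the ruby in chest 6 | the guide opened chest 1) = (1/48) / (1/7) = 7/48.

7/48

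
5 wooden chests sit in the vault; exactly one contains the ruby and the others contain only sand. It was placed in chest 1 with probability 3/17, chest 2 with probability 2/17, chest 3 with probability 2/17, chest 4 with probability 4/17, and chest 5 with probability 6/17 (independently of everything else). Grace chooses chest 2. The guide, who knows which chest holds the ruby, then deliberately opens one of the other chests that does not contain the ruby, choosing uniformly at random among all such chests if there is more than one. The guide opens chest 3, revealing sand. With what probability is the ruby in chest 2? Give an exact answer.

3/29

Consider each possible location of the ruby in turn.
If it is in chest 1 (prior 3/17): the guide has 3 equally likely choices, so probability 1/3; weight (3/17)·(1/3) = 1/17.
If it is in chest 2 (prior 2/17): the guide has 4 equally likely choices, so probability 1/4; weight (2/17)·(1/4) = 1/34.
If it is in chest 3 (prior 2/17): the guide opened chest 3, so this case is ruled out; weight (2/17)·0 = 0.
If it is in chest 4 (prior 4/17): the guide has 3 equally likely choices, so probability 1/3; weight (4/17)·(1/3) = 4/51.
If it is in chest 5 (prior 6/17): the guide has 3 equally likely choices, so probability 1/3; weight (6/17)·(1/3) = 2/17.
The weights sum to 29/102.
So P(the ruby in chest 2 | the guide opened chest 3) = (1/34) / (29/102) = 3/29.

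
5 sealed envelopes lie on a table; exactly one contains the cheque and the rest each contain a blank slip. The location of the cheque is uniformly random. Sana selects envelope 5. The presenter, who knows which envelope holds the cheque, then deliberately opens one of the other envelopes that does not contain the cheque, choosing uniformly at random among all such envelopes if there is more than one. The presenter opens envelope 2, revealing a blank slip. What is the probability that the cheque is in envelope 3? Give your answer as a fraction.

4/15

Consider each possible location of the cheque in turn.
If it is in any of envelopes 1, 3, and 4 (prior 1/5 each): the presenter has 3 equally likely choices, so probability 1/3; weight (1/5)·(1/3) = 1/15 each.
If it is in envelope 2 (prior 1/5): the presenter opened envelope 2, so this case is ruled out; weight (1/5)·0 = 0.
If it is in envelope 5 (prior 1/5): the presenter has 4 equally likely choices, so probability 1/4; weight (1/5)·(1/4) = 1/20.
The weights sum to 1/4.
So P(the cheque in envelope 3 | the presenter opened envelope 2) = (1/15) / (1/4) = 4/15.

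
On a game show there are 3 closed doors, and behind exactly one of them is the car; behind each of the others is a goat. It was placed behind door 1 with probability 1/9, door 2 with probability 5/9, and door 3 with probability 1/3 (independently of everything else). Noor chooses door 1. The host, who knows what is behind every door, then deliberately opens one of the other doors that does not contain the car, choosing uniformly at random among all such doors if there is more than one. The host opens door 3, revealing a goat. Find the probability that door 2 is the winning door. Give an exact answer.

10/11

Apply Bayes' rule, conditioning on where the car actually is.
If it is behind door 1 (prior 1/9): the host has 2 equally likely choices, so probability 1/2; weight (1/9)·(1/2) = 1/18.
If it is behind door 2 (prior 5/9): the host has no choice, probability 1; weight (5/9)·1 = 5/9.
If it is behind door 3 (prior 1/3): the host opened door 3, so this case is ruled out; weight (1/3)·0 = 0.
The weights sum to 11/18.
So P(the car behind door 2 | the host opened door 3) = (5/9) / (11/18) = 10/11.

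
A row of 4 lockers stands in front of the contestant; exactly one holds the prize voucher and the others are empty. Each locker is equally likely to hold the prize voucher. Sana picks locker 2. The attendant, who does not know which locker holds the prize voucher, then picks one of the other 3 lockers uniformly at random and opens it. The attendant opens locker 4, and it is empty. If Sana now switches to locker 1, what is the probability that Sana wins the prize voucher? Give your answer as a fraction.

Consider each possible location of the prize voucher in turn.
If it is in any of lockers 1, 2, and 3 (prior 1/4 each): the attendant picks locker 4 with probability 1/3 regardless, and it is not the prize; weight (1/4)·(1/3) = 1/12 each.
If it is in locker 4 (prior 1/4): the attendant opened locker 4, so this case is ruled out; weight (1/4)·0 = 0.
The weights sum to 1/4.
So P(the prize voucher in locker 1 | the attendant opened locker 4) = (1/12) / (1/4) = 1/3.

1/3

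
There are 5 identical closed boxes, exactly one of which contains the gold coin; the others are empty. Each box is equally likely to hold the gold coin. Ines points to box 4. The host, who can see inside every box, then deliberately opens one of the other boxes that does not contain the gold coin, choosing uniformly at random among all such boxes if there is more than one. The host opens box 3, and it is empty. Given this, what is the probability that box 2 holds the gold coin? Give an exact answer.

4/15

Apply Bayes' rule, conditioning on where the gold coin actually is.
If it is in any of boxes 1, 2, and 5 (prior 1/5 each): the host has 3 equally likely choices, so probability 1/3; weight (1/5)·(1/3) = 1/15 each.
If it is in box 3 (prior 1/5): the host opened box 3, so this case is ruled out; weight (1/5)·0 = 0.
If it is in box 4 (prior 1/5): the host has 4 equally likely choices, so probability 1/4; weight (1/5)·(1/4) = 1/20.
The weights sum to 1/4.
So P(the gold coin in box 2 | the host opened box 3) = (1/15) / (1/4) = 4/15.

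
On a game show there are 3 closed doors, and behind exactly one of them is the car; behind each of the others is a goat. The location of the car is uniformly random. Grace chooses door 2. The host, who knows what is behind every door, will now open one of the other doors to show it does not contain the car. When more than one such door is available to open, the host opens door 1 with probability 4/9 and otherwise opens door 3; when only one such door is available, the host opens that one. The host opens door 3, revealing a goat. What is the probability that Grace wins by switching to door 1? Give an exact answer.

9/14

Condition on the true location of the car.
If it is behind door 1 (prior 1/3): only door 3 is available, probability 1; weight (1/3)·1 = 1/3.
If it is behind door 2 (prior 1/3): door 1 is available but not opened, probability 5/9; weight (1/3)·(5/9) = 5/27.
If it is behind door 3 (prior 1/3): the host opened door 3, so this case is ruled out; weight (1/3)·0 = 0.
The weights sum to 14/27.
So P(the car behind door 1 | the host opened door 3) = (1/3) / (14/27) = 9/14.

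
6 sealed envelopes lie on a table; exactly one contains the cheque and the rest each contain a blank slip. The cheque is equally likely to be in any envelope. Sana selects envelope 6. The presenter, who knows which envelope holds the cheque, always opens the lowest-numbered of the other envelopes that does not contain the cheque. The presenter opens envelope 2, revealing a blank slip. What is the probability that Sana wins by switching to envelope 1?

Condition on the true location of the cheque.
If it is in envelope 1 (prior 1/6): envelope 2 is the lowest-numbered option available, probability 1; weight (1/6)·1 = 1/6.
If it is in envelope 2 (prior 1/6): the presenter opened envelope 2, so this case is ruled out; weight (1/6)·0 = 0.
If it is in any of envelopes 3, 4, 5, and 6 (prior 1/6 each): the presenter would have opened envelope 1 instead, probability 0; weight (1/6)·0 = 0 each.
The weights sum to 1/6.
So P(the cheque in envelope 1 | the presenter opened envelope 2) = (1/6) / (1/6) = 1.

1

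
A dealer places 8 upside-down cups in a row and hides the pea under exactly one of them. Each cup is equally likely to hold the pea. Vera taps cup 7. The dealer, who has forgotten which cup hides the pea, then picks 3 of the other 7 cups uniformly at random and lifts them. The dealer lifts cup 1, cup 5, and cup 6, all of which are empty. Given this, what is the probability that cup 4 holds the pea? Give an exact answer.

Apply Bayes' rule, conditioning on where the pea actually is.
If it is under any of cups 1, 5, and 6 (prior 1/8 each): that cup was opened and seen not to hold the prize — ruled out; weight (1/8)·0 = 0 each.
If it is under any of cups 2, 3, 4, 7, and 8 (prior 1/8 each): the dealer picks exactly this set with probability 1/35 regardless, and none is the prize; weight (1/8)·(1/35) = 1/280 each.
The weights sum to 1/56.
So P(the pea under cup 4 | the dealer opened cup 1, cup 5, and cup 6) = (1/280) / (1/56) = 1/5.

1/5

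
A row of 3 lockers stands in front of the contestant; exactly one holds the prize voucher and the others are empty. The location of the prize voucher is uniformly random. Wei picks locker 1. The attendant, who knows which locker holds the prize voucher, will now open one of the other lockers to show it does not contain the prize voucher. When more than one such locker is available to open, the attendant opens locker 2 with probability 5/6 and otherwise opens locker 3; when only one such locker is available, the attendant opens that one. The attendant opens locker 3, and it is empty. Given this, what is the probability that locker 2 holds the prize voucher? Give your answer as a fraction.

6/7

Apply Bayes' rule, conditioning on where the prize voucher actually is.
If it is in locker 1 (prior 1/3): locker 2 is available but not opened, probability 1/6; weight (1/3)·(1/6) = 1/18.
If it is in locker 2 (prior 1/3): only locker 3 is available, probability 1; weight (1/3)·1 = 1/3.
If it is in locker 3 (prior 1/3): the attendant opened locker 3, so this case is ruled out; weight (1/3)·0 = 0.
The weights sum to 7/18.
So P(the prize voucher in locker 2 | the attendant opened locker 3) = (1/3) / (7/18) = 6/7.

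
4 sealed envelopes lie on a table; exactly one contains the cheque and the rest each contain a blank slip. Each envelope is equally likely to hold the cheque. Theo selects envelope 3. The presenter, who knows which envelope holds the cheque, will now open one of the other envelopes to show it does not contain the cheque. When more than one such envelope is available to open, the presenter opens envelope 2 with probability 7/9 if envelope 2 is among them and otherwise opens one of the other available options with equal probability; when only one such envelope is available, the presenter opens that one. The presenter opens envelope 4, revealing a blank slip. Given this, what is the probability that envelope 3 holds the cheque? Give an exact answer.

2/15

Condition on the true location of the cheque.
If it is in envelope 1 (prior 1/4): envelope 2 is available but not opened, probability 2/9; weight (1/4)·(2/9) = 1/18.
If it is in envelope 2 (prior 1/4): envelope 2 holds the prize so is unavailable; the presenter chooses uniformly among the 2 others, probability 1/2; weight (1/4)·(1/2) = 1/8.
If it is in envelope 3 (prior 1/4): envelope 2 is available but not opened; envelope 4 gets probability (1 − 7/9)/2 = 1/9; weight (1/4)·(1/9) = 1/36.
If it is in envelope 4 (prior 1/4): the presenter opened envelope 4, so this case is ruled out; weight (1/4)·0 = 0.
The weights sum to 5/24.
So P(the cheque in envelope 3 | the presenter opened envelope 4) = (1/36) / (5/24) = 2/15.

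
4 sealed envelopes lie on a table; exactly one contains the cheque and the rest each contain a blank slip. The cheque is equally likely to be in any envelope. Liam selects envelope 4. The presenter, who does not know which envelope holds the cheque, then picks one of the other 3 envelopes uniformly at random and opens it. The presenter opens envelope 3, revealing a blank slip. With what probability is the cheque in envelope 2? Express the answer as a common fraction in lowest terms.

1/3

Apply Bayes' rule, conditioning on where the cheque actually is.
If it is in any of envelopes 1, 2, and 4 (prior 1/4 each): the presenter picks envelope 3 with probability 1/3 regardless, and it is not the prize; weight (1/4)·(1/3) = 1/12 each.
If it is in envelope 3 (prior 1/4): the presenter opened envelope 3, so this case is ruled out; weight (1/4)·0 = 0.
The weights sum to 1/4.
So P(the cheque in envelope 2 | the presenter opened envelope 3) = (1/12) / (1/4) = 1/3.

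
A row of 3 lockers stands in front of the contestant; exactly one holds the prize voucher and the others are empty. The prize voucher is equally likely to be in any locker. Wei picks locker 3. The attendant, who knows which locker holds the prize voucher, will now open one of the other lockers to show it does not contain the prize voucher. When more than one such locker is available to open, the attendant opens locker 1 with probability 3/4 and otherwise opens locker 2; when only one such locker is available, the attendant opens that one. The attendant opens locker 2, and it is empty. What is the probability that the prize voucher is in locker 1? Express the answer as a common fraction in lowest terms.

4/5

Apply Bayes' rule, conditioning on where the prize voucher actually is.
If it is in locker 1 (prior 1/3): only locker 2 is available, probability 1; weight (1/3)·1 = 1/3.
If it is in locker 2 (prior 1/3): the attendant opened locker 2, so this case is ruled out; weight (1/3)·0 = 0.
If it is in locker 3 (prior 1/3): locker 1 is available but not opened, probability 1/4; weight (1/3)·(1/4) = 1/12.
The weights sum to 5/12.
So P(the prize voucher in locker 1 | the attendant opened locker 2) = (1/3) / (5/12) = 4/5.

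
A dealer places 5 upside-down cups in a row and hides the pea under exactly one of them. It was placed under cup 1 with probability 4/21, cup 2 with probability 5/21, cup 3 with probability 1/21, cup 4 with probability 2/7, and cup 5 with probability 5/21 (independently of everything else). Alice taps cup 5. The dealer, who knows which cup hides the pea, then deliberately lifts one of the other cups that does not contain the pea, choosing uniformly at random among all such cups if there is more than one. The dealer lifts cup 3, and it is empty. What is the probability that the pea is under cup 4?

Consider each possible location of the pea in turn.
If it is under cup 1 (prior 4/21): the dealer has 3 equally likely choices, so probability 1/3; weight (4/21)·(1/3) = 4/63.
If it is under cup 2 (prior 5/21): the dealer has 3 equally likely choices, so probability 1/3; weight (5/21)·(1/3) = 5/63.
If it is under cup 3 (prior 1/21): the dealer opened cup 3, so this case is ruled out; weight (1/21)·0 = 0.
If it is under cup 4 (prior 2/7): the dealer has 3 equally likely choices, so probability 1/3; weight (2/7)·(1/3) = 2/21.
If it is under cup 5 (prior 5/21): the dealer has 4 equally likely choices, so probability 1/4; weight (5/21)·(1/4) = 5/84.
The weights sum to 25/84.
So P(the pea under cup 4 | the dealer opened cup 3) = (2/21) / (25/84) = 8/25.

8/25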